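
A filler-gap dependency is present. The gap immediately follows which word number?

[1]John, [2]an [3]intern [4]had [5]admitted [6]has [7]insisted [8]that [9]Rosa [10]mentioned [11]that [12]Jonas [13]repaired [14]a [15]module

The displaced element is "John" (word 1).
It is linked across 1 clause boundary (Ø).
It functions as the subject of "insisted", so the gap sits immediately after word 5 ("admitted").
Base order: An intern had admitted that John has insisted that Rosa mentioned that Jonas repaired a module.

5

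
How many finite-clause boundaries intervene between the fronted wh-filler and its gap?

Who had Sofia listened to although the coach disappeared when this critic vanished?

"who" originates inside the matrix clause — no clause boundary is crossed.

0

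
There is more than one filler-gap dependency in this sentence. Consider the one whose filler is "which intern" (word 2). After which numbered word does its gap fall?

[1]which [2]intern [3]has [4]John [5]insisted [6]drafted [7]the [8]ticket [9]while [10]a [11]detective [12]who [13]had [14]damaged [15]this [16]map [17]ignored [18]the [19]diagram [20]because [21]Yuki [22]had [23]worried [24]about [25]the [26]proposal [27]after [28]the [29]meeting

The displaced element is "which intern" (word 2).
It is linked across 1 clause boundary (Ø).
It functions as the subject of "drafted", so the gap sits immediately after word 5 ("insisted").
Base order: John has insisted that which intern drafted the ticket while a detective who had damaged this map ignored the diagram because Yuki had worried about the proposal after the meeting.

5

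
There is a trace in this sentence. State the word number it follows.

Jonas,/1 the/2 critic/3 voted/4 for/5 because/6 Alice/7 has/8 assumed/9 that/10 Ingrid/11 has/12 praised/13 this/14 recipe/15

5

The displaced element is "Jonas" (word 1).
It functions as the object of the preposition "for" of "voted", so the gap sits immediately after word 5 ("for").
Base order: The critic voted for Jonas because Alice has assumed that Ingrid has praised this recipe.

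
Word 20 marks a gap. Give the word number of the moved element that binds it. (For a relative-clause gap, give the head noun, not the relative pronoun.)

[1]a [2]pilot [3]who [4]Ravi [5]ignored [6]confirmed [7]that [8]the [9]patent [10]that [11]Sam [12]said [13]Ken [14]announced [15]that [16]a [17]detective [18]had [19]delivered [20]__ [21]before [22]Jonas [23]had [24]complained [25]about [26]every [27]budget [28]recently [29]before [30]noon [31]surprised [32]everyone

9

The gap at 20 is the object of "delivered", inside a relative clause.
The relative pronoun is "that" (word 10); it is bound by the head noun immediately before it.
Its filler is the head noun "patent", at word 9.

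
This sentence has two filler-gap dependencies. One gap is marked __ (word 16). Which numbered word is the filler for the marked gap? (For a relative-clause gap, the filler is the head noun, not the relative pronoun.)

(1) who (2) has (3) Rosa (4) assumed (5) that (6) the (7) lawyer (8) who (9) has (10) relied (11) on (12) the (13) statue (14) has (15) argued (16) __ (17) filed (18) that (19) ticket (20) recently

1

The marked gap is the subject of "filed".
Its filler is the fronted wh-phrase "who", at word 1.
(The other dependency links word 7 to a gap after word 8.)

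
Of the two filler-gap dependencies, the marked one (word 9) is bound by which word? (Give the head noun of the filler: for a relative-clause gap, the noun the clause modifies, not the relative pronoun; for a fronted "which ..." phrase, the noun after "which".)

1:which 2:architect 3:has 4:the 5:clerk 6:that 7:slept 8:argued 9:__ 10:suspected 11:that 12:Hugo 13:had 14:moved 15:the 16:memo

The marked gap is the subject of "suspected".
Its filler is the fronted wh-phrase "which architect", at word 2.
(The other dependency links word 5 to a gap after word 6.)

2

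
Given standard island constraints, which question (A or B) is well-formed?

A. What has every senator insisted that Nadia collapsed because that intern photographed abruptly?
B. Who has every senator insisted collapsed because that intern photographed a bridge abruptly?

In A, the wh-phrase is extracted from inside an adjunct island (introduced by "because"), which blocks movement.
In B, the extraction path crosses only that-complement boundaries, which are transparent.
So B is grammatical.

B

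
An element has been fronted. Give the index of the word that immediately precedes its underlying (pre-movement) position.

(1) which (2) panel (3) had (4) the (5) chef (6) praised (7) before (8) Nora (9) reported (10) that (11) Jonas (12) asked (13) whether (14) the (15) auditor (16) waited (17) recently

6

The displaced element is "which panel" (word 2).
It functions as the direct object of "praised", so the gap sits immediately after word 6 ("praised").
Base order: The chef had praised which panel before Nora reported that Jonas asked whether the auditor waited recently.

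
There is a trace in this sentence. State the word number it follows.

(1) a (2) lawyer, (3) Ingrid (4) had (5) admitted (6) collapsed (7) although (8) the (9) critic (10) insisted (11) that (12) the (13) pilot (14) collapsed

The displaced element is "a lawyer" (word 2).
It is linked across 1 clause boundary (Ø).
It functions as the subject of "collapsed", so the gap sits immediately after word 5 ("admitted").
Base order: Ingrid had admitted a lawyer collapsed although the critic insisted that the pilot collapsed.

5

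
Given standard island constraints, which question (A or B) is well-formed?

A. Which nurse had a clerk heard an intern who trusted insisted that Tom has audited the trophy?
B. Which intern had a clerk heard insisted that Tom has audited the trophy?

B

In A, the wh-phrase is extracted from inside a complex-NP island (relative clause) (introduced by "who"), which blocks movement.
In B, the extraction path crosses only that-complement boundaries, which are transparent.
So B is grammatical.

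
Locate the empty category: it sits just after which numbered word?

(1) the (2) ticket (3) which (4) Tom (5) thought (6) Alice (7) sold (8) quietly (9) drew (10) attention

7

The displaced element is "the ticket" (word 2).
It is linked across 1 clause boundary (Ø).
It functions as the direct object of "sold", so the gap sits immediately after word 7 ("sold").
Base order: Tom thought Alice sold the ticket quietly.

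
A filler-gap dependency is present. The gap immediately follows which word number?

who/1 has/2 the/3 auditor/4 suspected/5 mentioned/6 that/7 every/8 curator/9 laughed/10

5

The displaced element is "who" (word 1).
It is linked across 1 clause boundary (Ø).
It functions as the subject of "mentioned", so the gap sits immediately after word 5 ("suspected").
Base order: The auditor has suspected who mentioned that every curator laughed.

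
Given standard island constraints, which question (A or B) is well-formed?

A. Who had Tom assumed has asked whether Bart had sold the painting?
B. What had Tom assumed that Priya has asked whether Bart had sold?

In B, the wh-phrase is extracted from inside a wh-island (introduced by "whether"), which blocks movement.
In A, the extraction path crosses only that-complement boundaries, which are transparent.
So A is grammatical.

A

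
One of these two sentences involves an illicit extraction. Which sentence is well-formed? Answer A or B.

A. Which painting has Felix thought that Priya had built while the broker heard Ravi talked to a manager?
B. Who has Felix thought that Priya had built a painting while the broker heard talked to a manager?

A

In B, the wh-phrase is extracted from inside an adjunct island (introduced by "while"), which blocks movement.
In A, the extraction path crosses only that-complement boundaries, which are transparent.
So A is grammatical.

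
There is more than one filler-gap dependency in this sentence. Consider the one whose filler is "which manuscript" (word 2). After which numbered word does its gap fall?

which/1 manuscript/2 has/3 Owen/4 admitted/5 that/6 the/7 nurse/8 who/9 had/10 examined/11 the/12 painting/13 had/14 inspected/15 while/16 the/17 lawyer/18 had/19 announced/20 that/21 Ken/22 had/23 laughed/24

15

The displaced element is "which manuscript" (word 2).
It is linked across 1 clause boundary (that).
It functions as the direct object of "inspected", so the gap sits immediately after word 15 ("inspected").
Base order: Owen has admitted that the nurse who had examined the painting had inspected which manuscript while the lawyer had announced that Ken had laughed.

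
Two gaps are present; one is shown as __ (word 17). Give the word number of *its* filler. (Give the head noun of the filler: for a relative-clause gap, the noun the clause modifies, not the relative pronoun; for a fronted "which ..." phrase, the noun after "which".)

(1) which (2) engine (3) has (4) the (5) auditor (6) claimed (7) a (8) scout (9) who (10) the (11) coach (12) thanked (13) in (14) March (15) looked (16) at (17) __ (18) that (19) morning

The marked gap is the object of the preposition "at" of "looked".
Its filler is the fronted wh-phrase "which engine", at word 2.
(The other dependency links word 8 to a gap after word 12.)

2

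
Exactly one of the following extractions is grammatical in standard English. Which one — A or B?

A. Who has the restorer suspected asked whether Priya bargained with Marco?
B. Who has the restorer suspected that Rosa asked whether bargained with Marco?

A

In B, the wh-phrase is extracted from inside a wh-island (introduced by "whether"), which blocks movement.
In A, the extraction path crosses only that-complement boundaries, which are transparent.
So A is grammatical.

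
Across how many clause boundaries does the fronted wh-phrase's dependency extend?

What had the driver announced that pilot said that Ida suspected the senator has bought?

3

"what" is extracted from the object of "bought".
Boundaries crossed, outermost first: [Ø], [that], [Ø] — 3 in total.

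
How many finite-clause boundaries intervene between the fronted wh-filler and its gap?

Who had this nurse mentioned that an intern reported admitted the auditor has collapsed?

2

"who" is extracted from the subject of "admitted".
Boundaries crossed, outermost first: [that], [Ø] — 2 in total.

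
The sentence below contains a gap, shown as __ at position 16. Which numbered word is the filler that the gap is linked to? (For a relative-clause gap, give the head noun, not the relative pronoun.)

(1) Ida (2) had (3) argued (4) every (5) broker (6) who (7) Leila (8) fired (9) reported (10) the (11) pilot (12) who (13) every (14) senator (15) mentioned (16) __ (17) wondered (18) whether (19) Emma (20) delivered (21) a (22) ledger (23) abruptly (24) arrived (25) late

11

The gap at 16 is the subject of "wondered", inside a relative clause.
The relative pronoun is "who" (word 12); it is bound by the head noun immediately before it.
Its filler is the head noun "pilot", at word 11.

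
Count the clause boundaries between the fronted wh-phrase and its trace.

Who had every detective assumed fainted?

"who" is extracted from the subject of "fainted".
Boundaries crossed, outermost first: [Ø] — 1 in total.

1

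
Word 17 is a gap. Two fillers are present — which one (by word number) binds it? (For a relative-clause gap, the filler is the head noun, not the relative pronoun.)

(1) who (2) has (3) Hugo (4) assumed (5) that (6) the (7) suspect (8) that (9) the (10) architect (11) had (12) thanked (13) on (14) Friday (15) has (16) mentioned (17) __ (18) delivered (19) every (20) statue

1

The marked gap is the subject of "delivered".
Its filler is the fronted wh-phrase "who", at word 1.
(The other dependency links word 7 to a gap after word 12.)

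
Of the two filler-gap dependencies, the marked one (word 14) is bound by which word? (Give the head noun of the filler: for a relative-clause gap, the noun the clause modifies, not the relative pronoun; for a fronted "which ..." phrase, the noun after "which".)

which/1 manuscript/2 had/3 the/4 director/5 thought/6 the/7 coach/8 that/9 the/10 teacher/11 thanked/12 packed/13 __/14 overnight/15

The marked gap is the direct object of "packed".
Its filler is the fronted wh-phrase "which manuscript", at word 2.
(The other dependency links word 8 to a gap after word 12.)

2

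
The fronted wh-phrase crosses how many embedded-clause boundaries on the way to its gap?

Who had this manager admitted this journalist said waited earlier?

2

"who" is extracted from the subject of "waited".
Boundaries crossed, outermost first: [Ø], [Ø] — 2 in total.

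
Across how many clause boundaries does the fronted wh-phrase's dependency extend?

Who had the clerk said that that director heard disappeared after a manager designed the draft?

2

"who" is extracted from the subject of "disappeared".
Boundaries crossed, outermost first: [that], [Ø] — 2 in total.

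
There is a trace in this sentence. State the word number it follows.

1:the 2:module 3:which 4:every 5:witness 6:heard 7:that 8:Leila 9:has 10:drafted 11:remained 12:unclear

The displaced element is "the module" (word 2).
It is linked across 1 clause boundary (that).
It functions as the direct object of "drafted", so the gap sits immediately after word 10 ("drafted").
Base order: Every witness heard that Leila has drafted the module.

10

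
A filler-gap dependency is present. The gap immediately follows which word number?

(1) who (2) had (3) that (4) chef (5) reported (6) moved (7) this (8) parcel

5

The displaced element is "who" (word 1).
It is linked across 1 clause boundary (Ø).
It functions as the subject of "moved", so the gap sits immediately after word 5 ("reported").
Base order: That chef had reported that who moved this parcel.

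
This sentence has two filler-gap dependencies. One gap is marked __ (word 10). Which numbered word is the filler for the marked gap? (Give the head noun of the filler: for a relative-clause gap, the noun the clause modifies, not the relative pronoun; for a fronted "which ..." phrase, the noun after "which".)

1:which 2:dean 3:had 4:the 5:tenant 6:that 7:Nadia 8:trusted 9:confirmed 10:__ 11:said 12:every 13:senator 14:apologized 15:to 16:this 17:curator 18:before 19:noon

The marked gap is the subject of "said".
Its filler is the fronted wh-phrase "which dean", at word 2.
(The other dependency links word 5 to a gap after word 8.)

2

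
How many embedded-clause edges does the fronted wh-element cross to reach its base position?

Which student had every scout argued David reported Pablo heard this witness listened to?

"which student" is extracted from the PP object of "listened".
Boundaries crossed, outermost first: [Ø], [Ø], [Ø] — 3 in total.

3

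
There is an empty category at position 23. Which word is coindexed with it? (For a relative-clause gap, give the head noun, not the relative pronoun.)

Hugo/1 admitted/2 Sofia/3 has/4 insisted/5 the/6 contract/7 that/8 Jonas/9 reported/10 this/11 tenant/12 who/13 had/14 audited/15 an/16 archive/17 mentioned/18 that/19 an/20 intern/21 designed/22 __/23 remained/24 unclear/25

The gap at 23 is the object of "designed", inside a relative clause.
The relative pronoun is "that" (word 8); it is bound by the head noun immediately before it.
Its filler is the head noun "contract", at word 7.

7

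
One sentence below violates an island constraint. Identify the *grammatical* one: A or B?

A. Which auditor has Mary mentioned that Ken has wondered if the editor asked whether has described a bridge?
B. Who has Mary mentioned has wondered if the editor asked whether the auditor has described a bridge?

In A, the wh-phrase is extracted from inside a wh-island (introduced by "if"), which blocks movement.
In B, the extraction path crosses only that-complement boundaries, which are transparent.
So B is grammatical.

B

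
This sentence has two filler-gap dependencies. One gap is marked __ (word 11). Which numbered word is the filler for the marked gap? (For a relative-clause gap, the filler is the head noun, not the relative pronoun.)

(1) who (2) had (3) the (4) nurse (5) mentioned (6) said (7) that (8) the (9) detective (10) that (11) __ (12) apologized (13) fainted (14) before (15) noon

9

The marked gap is inside the relative clause, the subject of "apologized".
Its filler is the head noun "detective" (via "that"), at word 9.
(The other dependency links word 1 to a gap after word 5.)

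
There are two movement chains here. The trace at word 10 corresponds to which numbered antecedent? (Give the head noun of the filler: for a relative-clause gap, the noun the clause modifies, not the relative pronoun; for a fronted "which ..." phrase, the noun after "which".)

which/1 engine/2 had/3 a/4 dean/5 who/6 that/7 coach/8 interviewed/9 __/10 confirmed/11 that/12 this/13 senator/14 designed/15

The marked gap is inside the relative clause, the direct object of "interviewed".
Its filler is the head noun "dean" (via "who"), at word 5.
(The other dependency links word 2 to a gap after word 15.)

5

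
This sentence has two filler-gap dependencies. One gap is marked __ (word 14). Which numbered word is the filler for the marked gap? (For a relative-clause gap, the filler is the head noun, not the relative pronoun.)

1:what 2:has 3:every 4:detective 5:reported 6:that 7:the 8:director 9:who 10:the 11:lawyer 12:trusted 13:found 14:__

1

The marked gap is the direct object of "found".
Its filler is the fronted wh-phrase "what", at word 1.
(The other dependency links word 8 to a gap after word 12.)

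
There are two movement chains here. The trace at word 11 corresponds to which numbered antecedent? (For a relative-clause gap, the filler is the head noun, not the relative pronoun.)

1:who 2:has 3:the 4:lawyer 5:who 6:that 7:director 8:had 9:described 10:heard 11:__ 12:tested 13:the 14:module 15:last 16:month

The marked gap is the subject of "tested".
Its filler is the fronted wh-phrase "who", at word 1.
(The other dependency links word 4 to a gap after word 9.)

1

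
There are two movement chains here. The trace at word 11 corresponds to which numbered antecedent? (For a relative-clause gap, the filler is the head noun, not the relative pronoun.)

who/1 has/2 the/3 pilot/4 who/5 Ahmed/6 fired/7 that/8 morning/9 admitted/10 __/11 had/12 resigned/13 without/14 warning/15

1

The marked gap is the subject of "resigned".
Its filler is the fronted wh-phrase "who", at word 1.
(The other dependency links word 4 to a gap after word 7.)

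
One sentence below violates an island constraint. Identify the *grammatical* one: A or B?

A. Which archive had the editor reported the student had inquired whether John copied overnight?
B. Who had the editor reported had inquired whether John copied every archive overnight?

B

In A, the wh-phrase is extracted from inside a wh-island (introduced by "whether"), which blocks movement.
In B, the extraction path crosses only that-complement boundaries, which are transparent.
So B is grammatical.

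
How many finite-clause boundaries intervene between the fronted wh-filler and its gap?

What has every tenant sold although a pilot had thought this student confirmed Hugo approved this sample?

0

"what" originates inside the matrix clause — no clause boundary is crossed.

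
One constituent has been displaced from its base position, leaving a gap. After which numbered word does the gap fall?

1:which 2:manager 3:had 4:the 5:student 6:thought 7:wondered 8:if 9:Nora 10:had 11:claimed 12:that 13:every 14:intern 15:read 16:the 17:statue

The displaced element is "which manager" (word 2).
It is linked across 1 clause boundary (Ø).
It functions as the subject of "wondered", so the gap sits immediately after word 6 ("thought").
Base order: The student had thought that which manager wondered if Nora had claimed that every intern read the statue.

6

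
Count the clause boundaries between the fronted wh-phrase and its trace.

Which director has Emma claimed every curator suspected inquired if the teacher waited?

2

"which director" is extracted from the subject of "inquired".
Boundaries crossed, outermost first: [Ø], [Ø] — 2 in total.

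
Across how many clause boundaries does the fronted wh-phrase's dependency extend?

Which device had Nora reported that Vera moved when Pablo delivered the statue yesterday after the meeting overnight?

1

"which device" is extracted from the object of "moved".
Boundaries crossed, outermost first: [that] — 1 in total.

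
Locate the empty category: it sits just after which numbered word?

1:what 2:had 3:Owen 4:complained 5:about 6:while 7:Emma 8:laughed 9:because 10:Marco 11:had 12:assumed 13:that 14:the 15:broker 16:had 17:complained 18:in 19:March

5

The displaced element is "what" (word 1).
It functions as the object of the preposition "about" of "complained", so the gap sits immediately after word 5 ("about").
Base order: Owen had complained about what while Emma laughed because Marco had assumed that the broker had complained in March.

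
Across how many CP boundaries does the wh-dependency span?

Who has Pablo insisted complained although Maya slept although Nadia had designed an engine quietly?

"who" is extracted from the subject of "complained".
Boundaries crossed, outermost first: [Ø] — 1 in total.

1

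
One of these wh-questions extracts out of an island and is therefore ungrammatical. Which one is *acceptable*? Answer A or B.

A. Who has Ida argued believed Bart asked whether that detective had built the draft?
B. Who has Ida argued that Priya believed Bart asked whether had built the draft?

A

In B, the wh-phrase is extracted from inside a wh-island (introduced by "whether"), which blocks movement.
In A, the extraction path crosses only that-complement boundaries, which are transparent.
So A is grammatical.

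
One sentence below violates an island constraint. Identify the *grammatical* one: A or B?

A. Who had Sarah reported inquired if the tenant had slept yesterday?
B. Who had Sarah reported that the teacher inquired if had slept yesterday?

In B, the wh-phrase is extracted from inside a wh-island (introduced by "if"), which blocks movement.
In A, the extraction path crosses only that-complement boundaries, which are transparent.
So A is grammatical.

A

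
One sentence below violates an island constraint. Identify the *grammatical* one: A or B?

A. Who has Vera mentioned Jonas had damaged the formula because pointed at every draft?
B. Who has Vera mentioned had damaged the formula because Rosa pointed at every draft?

In A, the wh-phrase is extracted from inside an adjunct island (introduced by "because"), which blocks movement.
In B, the extraction path crosses only that-complement boundaries, which are transparent.
So B is grammatical.

B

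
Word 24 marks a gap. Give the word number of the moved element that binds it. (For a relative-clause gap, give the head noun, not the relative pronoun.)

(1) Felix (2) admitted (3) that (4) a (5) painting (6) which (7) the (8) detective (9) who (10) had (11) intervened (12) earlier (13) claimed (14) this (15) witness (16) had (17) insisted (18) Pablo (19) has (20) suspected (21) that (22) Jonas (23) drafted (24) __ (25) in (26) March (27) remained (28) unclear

The gap at 24 is the object of "drafted", inside a relative clause.
The relative pronoun is "which" (word 6); it is bound by the head noun immediately before it.
Its filler is the head noun "painting", at word 5.

5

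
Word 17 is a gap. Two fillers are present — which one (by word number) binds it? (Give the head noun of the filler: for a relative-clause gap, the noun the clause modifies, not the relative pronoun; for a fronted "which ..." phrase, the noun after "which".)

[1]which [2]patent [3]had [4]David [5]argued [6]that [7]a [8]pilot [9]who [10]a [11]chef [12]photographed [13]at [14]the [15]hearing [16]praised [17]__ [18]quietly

2

The marked gap is the direct object of "praised".
Its filler is the fronted wh-phrase "which patent", at word 2.
(The other dependency links word 8 to a gap after word 12.)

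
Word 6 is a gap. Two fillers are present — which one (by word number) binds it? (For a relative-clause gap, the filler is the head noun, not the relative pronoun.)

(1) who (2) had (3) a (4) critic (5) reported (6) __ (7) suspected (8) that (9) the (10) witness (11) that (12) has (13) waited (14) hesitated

The marked gap is the subject of "suspected".
Its filler is the fronted wh-phrase "who", at word 1.
(The other dependency links word 10 to a gap after word 11.)

1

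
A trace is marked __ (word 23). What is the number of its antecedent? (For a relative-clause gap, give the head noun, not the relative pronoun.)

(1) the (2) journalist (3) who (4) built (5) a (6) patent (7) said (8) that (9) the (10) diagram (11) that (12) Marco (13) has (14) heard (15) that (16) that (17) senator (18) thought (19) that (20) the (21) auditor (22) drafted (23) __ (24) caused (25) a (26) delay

The gap at 23 is the object of "drafted", inside a relative clause.
The relative pronoun is "that" (word 11); it is bound by the head noun immediately before it.
Its filler is the head noun "diagram", at word 10.

10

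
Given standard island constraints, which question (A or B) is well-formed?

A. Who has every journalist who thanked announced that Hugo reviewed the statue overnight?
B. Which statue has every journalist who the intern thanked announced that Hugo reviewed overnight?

In A, the wh-phrase is extracted from inside a complex-NP island (relative clause) (introduced by "who"), which blocks movement.
In B, the extraction path crosses only that-complement boundaries, which are transparent.
So B is grammatical.

B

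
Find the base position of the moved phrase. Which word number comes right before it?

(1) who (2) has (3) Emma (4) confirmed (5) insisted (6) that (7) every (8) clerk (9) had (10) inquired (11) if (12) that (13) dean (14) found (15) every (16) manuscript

The displaced element is "who" (word 1).
It is linked across 1 clause boundary (Ø).
It functions as the subject of "insisted", so the gap sits immediately after word 4 ("confirmed").
Base order: Emma has confirmed that who insisted that every clerk had inquired if that dean found every manuscript.

4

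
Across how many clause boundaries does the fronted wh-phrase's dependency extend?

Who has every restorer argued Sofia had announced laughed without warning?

"who" is extracted from the subject of "laughed".
Boundaries crossed, outermost first: [Ø], [Ø] — 2 in total.

2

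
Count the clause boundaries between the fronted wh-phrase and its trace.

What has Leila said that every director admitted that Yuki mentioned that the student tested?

3

"what" is extracted from the object of "tested".
Boundaries crossed, outermost first: [that], [that], [that] — 3 in total.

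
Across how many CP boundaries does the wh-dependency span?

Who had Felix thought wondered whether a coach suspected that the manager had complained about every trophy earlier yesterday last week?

"who" is extracted from the subject of "wondered".
Boundaries crossed, outermost first: [Ø] — 1 in total.

1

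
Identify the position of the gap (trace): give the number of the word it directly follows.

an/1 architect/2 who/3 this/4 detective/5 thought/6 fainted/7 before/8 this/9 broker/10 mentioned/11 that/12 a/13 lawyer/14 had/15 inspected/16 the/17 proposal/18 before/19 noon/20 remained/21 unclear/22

The displaced element is "an architect" (word 2).
It is linked across 1 clause boundary (Ø).
It functions as the subject of "fainted", so the gap sits immediately after word 6 ("thought").
Base order: This detective thought that an architect fainted before this broker mentioned that a lawyer had inspected the proposal before noon.

6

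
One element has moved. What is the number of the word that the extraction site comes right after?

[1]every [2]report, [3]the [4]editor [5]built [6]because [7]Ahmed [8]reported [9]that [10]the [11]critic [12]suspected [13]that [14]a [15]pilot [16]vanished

5

The displaced element is "every report" (word 2).
It functions as the direct object of "built", so the gap sits immediately after word 5 ("built").
Base order: The editor built every report because Ahmed reported that the critic suspected that a pilot vanished.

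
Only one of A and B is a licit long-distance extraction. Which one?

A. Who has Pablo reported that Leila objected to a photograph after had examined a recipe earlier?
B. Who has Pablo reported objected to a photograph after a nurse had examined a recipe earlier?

B

In A, the wh-phrase is extracted from inside an adjunct island (introduced by "after"), which blocks movement.
In B, the extraction path crosses only that-complement boundaries, which are transparent.
So B is grammatical.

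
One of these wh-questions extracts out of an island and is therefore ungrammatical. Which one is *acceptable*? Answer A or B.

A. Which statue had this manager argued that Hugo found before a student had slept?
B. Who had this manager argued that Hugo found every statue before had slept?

In B, the wh-phrase is extracted from inside an adjunct island (introduced by "before"), which blocks movement.
In A, the extraction path crosses only that-complement boundaries, which are transparent.
So A is grammatical.

A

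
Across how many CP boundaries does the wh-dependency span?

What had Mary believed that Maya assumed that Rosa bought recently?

2

"what" is extracted from the object of "bought".
Boundaries crossed, outermost first: [that], [that] — 2 in total.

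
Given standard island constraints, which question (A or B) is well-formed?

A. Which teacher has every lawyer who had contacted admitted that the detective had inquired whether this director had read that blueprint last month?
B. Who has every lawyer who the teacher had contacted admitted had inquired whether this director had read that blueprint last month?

B

In A, the wh-phrase is extracted from inside a complex-NP island (relative clause) (introduced by "who"), which blocks movement.
In B, the extraction path crosses only that-complement boundaries, which are transparent.
So B is grammatical.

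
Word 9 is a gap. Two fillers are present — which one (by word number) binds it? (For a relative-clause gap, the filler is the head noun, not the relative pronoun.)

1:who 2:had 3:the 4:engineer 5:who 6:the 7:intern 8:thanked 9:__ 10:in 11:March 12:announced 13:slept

4

The marked gap is inside the relative clause, the direct object of "thanked".
Its filler is the head noun "engineer" (via "who"), at word 4.
(The other dependency links word 1 to a gap after word 12.)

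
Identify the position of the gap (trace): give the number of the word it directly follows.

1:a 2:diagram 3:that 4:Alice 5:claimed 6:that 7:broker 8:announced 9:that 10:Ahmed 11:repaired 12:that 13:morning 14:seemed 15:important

The displaced element is "a diagram" (word 2).
It is linked across 2 clause boundaries (Ø → that).
It functions as the direct object of "repaired", so the gap sits immediately after word 11 ("repaired").
Base order: Alice claimed that broker announced that Ahmed repaired a diagram that morning.

11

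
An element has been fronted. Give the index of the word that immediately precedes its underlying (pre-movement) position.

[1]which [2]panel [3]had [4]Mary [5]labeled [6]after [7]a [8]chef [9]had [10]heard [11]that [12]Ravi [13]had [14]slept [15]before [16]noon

5

The displaced element is "which panel" (word 2).
It functions as the direct object of "labeled", so the gap sits immediately after word 5 ("labeled").
Base order: Mary had labeled which panel after a chef had heard that Ravi had slept before noon.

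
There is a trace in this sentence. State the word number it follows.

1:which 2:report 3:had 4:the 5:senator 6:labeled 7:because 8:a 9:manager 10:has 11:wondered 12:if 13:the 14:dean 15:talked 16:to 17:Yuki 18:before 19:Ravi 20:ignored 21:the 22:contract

The displaced element is "which report" (word 2).
It functions as the direct object of "labeled", so the gap sits immediately after word 6 ("labeled").
Base order: The senator had labeled which report because a manager has wondered if the dean talked to Yuki before Ravi ignored the contract.

6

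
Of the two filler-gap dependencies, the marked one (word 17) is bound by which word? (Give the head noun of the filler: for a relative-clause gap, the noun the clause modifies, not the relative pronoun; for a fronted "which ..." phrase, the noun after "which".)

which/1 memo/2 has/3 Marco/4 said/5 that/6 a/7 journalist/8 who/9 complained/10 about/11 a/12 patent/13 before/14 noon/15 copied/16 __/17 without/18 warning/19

2

The marked gap is the direct object of "copied".
Its filler is the fronted wh-phrase "which memo", at word 2.
(The other dependency links word 8 to a gap after word 9.)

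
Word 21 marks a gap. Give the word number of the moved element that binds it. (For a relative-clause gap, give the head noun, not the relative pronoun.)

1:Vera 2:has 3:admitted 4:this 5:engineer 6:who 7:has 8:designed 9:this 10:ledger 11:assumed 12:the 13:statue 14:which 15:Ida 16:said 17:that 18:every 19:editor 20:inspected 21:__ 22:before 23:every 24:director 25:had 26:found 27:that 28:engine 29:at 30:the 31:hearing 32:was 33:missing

The gap at 21 is the object of "inspected", inside a relative clause.
The relative pronoun is "which" (word 14); it is bound by the head noun immediately before it.
Its filler is the head noun "statue", at word 13.

13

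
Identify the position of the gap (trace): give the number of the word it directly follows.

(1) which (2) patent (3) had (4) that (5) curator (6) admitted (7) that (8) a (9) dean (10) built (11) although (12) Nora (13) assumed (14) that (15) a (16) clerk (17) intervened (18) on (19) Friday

10

The displaced element is "which patent" (word 2).
It is linked across 1 clause boundary (that).
It functions as the direct object of "built", so the gap sits immediately after word 10 ("built").
Base order: That curator had admitted that a dean built which patent although Nora assumed that a clerk intervened on Friday.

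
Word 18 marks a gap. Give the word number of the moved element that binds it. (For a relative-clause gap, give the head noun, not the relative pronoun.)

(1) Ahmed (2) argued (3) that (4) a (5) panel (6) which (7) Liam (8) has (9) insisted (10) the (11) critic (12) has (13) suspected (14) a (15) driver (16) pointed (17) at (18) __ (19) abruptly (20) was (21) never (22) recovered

5

The gap at 18 is the prepositional object of "pointed", inside a relative clause.
The relative pronoun is "which" (word 6); it is bound by the head noun immediately before it.
Its filler is the head noun "panel", at word 5.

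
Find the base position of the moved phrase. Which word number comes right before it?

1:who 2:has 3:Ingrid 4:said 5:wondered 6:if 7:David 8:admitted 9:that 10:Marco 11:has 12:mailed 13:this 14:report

The displaced element is "who" (word 1).
It is linked across 1 clause boundary (Ø).
It functions as the subject of "wondered", so the gap sits immediately after word 4 ("said").
Base order: Ingrid has said who wondered if David admitted that Marco has mailed this report.

4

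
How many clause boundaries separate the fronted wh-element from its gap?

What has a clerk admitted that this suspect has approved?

"what" is extracted from the object of "approved".
Boundaries crossed, outermost first: [that] — 1 in total.

1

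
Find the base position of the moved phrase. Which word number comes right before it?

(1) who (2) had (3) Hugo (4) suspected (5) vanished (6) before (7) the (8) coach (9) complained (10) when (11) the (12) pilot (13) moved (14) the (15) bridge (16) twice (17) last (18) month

The displaced element is "who" (word 1).
It is linked across 1 clause boundary (Ø).
It functions as the subject of "vanished", so the gap sits immediately after word 4 ("suspected").
Base order: Hugo had suspected that who vanished before the coach complained when the pilot moved the bridge twice last month.

4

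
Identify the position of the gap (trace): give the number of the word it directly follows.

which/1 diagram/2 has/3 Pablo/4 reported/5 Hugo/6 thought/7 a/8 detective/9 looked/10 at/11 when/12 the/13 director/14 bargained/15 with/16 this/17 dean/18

11

The displaced element is "which diagram" (word 2).
It is linked across 2 clause boundaries (Ø → Ø).
It functions as the object of the preposition "at" of "looked", so the gap sits immediately after word 11 ("at").
Base order: Pablo has reported Hugo thought a detective looked at which diagram when the director bargained with this dean.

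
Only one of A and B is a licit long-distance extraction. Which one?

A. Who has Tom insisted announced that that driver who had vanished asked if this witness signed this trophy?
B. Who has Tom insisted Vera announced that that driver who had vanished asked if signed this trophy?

In B, the wh-phrase is extracted from inside a wh-island (introduced by "if"), which blocks movement.
In A, the extraction path crosses only that-complement boundaries, which are transparent.
So A is grammatical.

A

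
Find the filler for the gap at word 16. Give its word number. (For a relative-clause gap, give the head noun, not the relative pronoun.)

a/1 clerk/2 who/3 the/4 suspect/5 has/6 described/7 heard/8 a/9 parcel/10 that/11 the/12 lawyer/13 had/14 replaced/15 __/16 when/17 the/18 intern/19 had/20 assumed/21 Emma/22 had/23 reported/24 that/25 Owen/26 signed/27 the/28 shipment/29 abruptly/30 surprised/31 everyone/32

10

The gap at 16 is the object of "replaced", inside a relative clause.
The relative pronoun is "that" (word 11); it is bound by the head noun immediately before it.
Its filler is the head noun "parcel", at word 10.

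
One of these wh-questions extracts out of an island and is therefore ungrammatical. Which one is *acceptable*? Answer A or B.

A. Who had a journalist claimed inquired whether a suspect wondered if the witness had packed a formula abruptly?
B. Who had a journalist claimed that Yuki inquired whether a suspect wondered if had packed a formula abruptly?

In B, the wh-phrase is extracted from inside a wh-island (introduced by "whether"), which blocks movement.
In A, the extraction path crosses only that-complement boundaries, which are transparent.
So A is grammatical.

A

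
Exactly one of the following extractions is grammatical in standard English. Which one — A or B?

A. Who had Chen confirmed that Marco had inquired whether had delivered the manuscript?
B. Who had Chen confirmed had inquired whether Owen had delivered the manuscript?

In A, the wh-phrase is extracted from inside a wh-island (introduced by "whether"), which blocks movement.
In B, the extraction path crosses only that-complement boundaries, which are transparent.
So B is grammatical.

B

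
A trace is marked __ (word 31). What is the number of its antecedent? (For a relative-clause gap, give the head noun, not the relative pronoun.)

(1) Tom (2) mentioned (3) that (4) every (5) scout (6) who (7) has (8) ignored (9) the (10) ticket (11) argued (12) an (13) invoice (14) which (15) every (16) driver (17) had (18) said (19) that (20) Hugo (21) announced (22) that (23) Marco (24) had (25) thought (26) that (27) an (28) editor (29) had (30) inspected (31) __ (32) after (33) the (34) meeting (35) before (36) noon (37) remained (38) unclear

The gap at 31 is the object of "inspected", inside a relative clause.
The relative pronoun is "which" (word 14); it is bound by the head noun immediately before it.
Its filler is the head noun "invoice", at word 13.

13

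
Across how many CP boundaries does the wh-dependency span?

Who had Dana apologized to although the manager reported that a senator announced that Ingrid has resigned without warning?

0

"who" originates inside the matrix clause — no clause boundary is crossed.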